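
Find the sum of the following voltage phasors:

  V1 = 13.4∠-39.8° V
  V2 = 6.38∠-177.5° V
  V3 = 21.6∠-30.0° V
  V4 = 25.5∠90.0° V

Step 1 — Convert each phasor to rectangular form:
  V1 = 13.4·(cos(-39.8°) + j·sin(-39.8°)) = 10.29 - j8.577 V
  V2 = 6.38·(cos(-177.5°) + j·sin(-177.5°)) = -6.374 - j0.2783 V
  V3 = 21.6·(cos(-30.0°) + j·sin(-30.0°)) = 18.71 - j10.8 V
  V4 = 25.5·(cos(90.0°) + j·sin(90.0°)) = 0 + j25.5 V
Step 2 — Sum components: V_total = 22.63 + j5.844 V.
Step 3 — Convert to polar: |V_total| = 23.37 V, ∠V_total = 14.5°.

V_total = 23.37∠14.5° V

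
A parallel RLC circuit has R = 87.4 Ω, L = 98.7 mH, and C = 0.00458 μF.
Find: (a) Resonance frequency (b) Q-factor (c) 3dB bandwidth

Step 1 — Resonance: ω₀ = 1/√(LC) = 1/√(0.0987·4.58e-09) = 4.703e+04 rad/s.
Step 2 — f₀ = ω₀/(2π) = 7486 Hz.
Step 3 — Parallel Q: Q = R/(ω₀L) = 87.4/(4.703e+04·0.0987) = 0.01883.
Step 4 — Bandwidth: Δω = ω₀/Q = 2.498e+06 rad/s; BW = Δω/(2π) = 3.976e+05 Hz.

(a) f₀ = 7486 Hz  (b) Q = 0.01883  (c) BW = 3.976e+05 Hz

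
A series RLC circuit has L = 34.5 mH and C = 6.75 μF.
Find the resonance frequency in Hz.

Step 1 — Resonance condition Im(Z)=0 gives ω₀ = 1/√(LC).
Step 2 — ω₀ = 1/√(0.0345·6.75e-06) = 2072 rad/s.
Step 3 — f₀ = ω₀/(2π) = 329.8 Hz.

f₀ = 329.8 Hz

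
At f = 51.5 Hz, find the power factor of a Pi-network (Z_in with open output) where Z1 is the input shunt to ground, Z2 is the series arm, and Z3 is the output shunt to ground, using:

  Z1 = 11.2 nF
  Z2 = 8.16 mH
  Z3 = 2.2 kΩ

Step 1 — Angular frequency: ω = 2π·f = 2π·51.5 = 323.6 rad/s.
Step 2 — Component impedances:
  Z1: Z = 1/(jωC) = -j/(ω·C) = 0 - j2.759e+05 Ω
  Z2: Z = jωL = j·323.6·0.00816 = 0 + j2.64 Ω
  Z3: Z = R = 2200 Ω
Step 3 — With open output, the series arm Z2 and the output shunt Z3 appear in series to ground: Z2 + Z3 = 2200 + j2.64 Ω.
Step 4 — Parallel with input shunt Z1: Z_in = Z1 || (Z2 + Z3) = 2200 - j14.9 Ω = 2200∠-0.4° Ω.
Step 5 — Power factor: PF = cos(φ) = Re(Z)/|Z| = 2200/2200 = 1.
Step 6 — Type: Im(Z) = -14.9 ⇒ leading (phase φ = -0.4°).

PF = 1 (leading, φ = -0.4°)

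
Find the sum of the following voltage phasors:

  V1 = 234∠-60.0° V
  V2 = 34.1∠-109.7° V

Step 1 — Convert each phasor to rectangular form:
  V1 = 234·(cos(-60.0°) + j·sin(-60.0°)) = 117 - j202.6 V
  V2 = 34.1·(cos(-109.7°) + j·sin(-109.7°)) = -11.49 - j32.1 V
Step 2 — Sum components: V_total = 105.5 - j234.8 V.
Step 3 — Convert to polar: |V_total| = 257.4 V, ∠V_total = -65.8°.

V_total = 257.4∠-65.8° V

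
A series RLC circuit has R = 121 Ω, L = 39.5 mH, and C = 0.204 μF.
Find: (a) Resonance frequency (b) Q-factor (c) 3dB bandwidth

Step 1 — Resonance: ω₀ = 1/√(LC) = 1/√(0.0395·2.04e-07) = 1.114e+04 rad/s.
Step 2 — f₀ = ω₀/(2π) = 1773 Hz.
Step 3 — Series Q: Q = ω₀L/R = 1.114e+04·0.0395/121 = 3.637.
Step 4 — Bandwidth: Δω = ω₀/Q = 3063 rad/s; BW = Δω/(2π) = 487.5 Hz.

(a) f₀ = 1773 Hz  (b) Q = 3.637  (c) BW = 487.5 Hz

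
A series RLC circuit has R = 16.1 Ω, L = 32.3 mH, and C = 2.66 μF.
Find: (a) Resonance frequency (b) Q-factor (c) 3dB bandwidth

Step 1 — Resonance condition Im(Z)=0 gives ω₀ = 1/√(LC).
Step 2 — ω₀ = 1/√(0.0323·2.66e-06) = 3412 rad/s.
Step 3 — f₀ = ω₀/(2π) = 543 Hz.
Step 4 — Series Q: Q = ω₀L/R = 3412·0.0323/16.1 = 6.844.
Step 5 — 3dB bandwidth: Δω = ω₀/Q = 498.5 rad/s; BW = Δω/(2π) = 79.33 Hz.

(a) f₀ = 543 Hz  (b) Q = 6.844  (c) BW = 79.33 Hz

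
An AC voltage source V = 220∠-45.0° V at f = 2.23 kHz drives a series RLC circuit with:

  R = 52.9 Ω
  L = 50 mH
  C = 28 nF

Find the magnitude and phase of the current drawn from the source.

Step 1 — Angular frequency: ω = 2π·f = 2π·2230 = 1.401e+04 rad/s.
Step 2 — Component impedances:
  R: Z = R = 52.9 Ω
  L: Z = jωL = j·1.401e+04·0.05 = 0 + j700.6 Ω
  C: Z = 1/(jωC) = -j/(ω·C) = 0 - j2549 Ω
Step 3 — Series combination: Z_total = R + L + C = 52.9 - j1848 Ω = 1849∠-88.4° Ω.
Step 4 — Source phasor: V = 220∠-45.0° V = 155.6 - j155.6 V.
Step 5 — Ohm's law: I = V / Z_total = (155.6 - j155.6) / (52.9 - j1848) = 0.0865 + j0.08169 A.
Step 6 — Convert to polar: |I| = 0.119 A, ∠I = 43.4°.

I = 0.119∠43.4° A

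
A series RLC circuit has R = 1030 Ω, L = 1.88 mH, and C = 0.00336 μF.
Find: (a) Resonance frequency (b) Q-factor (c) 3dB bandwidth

Step 1 — Resonance: ω₀ = 1/√(LC) = 1/√(0.00188·3.36e-09) = 3.979e+05 rad/s.
Step 2 — f₀ = ω₀/(2π) = 6.332e+04 Hz.
Step 3 — Series Q: Q = ω₀L/R = 3.979e+05·0.00188/1030 = 0.7262.
Step 4 — Bandwidth: Δω = ω₀/Q = 5.479e+05 rad/s; BW = Δω/(2π) = 8.72e+04 Hz.

(a) f₀ = 6.332e+04 Hz  (b) Q = 0.7262  (c) BW = 8.72e+04 Hz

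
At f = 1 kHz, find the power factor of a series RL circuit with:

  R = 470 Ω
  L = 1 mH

Step 1 — Angular frequency: ω = 2π·f = 2π·1000 = 6283 rad/s.
Step 2 — Component impedances:
  R: Z = R = 470 Ω
  L: Z = jωL = j·6283·0.001 = 0 + j6.283 Ω
Step 3 — Series combination: Z_total = R + L = 470 + j6.283 Ω = 470∠0.8° Ω.
Step 4 — Power factor: PF = cos(φ) = Re(Z)/|Z| = 470/470.04 = 0.9999.
Step 5 — Type: Im(Z) = 6.283 ⇒ lagging (phase φ = 0.8°).

PF = 0.9999 (lagging, φ = 0.8°)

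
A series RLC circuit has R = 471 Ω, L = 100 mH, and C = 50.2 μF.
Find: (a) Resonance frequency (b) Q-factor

Step 1 — Resonance condition Im(Z)=0 gives ω₀ = 1/√(LC).
Step 2 — ω₀ = 1/√(0.1·5.02e-05) = 446.3 rad/s.
Step 3 — f₀ = ω₀/(2π) = 71.03 Hz.
Step 4 — Series Q: Q = ω₀L/R = 446.3·0.1/471 = 0.09476.

(a) f₀ = 71.03 Hz  (b) Q = 0.09476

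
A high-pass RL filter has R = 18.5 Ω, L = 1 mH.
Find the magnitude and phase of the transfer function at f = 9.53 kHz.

Step 1 — Angular frequency: ω = 2π·9530 = 5.988e+04 rad/s.
Step 2 — Transfer function: H(jω) = jωL/(R + jωL).
Step 3 — Numerator jωL = j·59.88; denominator R + jωL = 18.5 + j59.88.
Step 4 — H = 0.9129 + j0.282.
Step 5 — Magnitude: |H| = 0.9554 (-0.4 dB); phase: φ = 17.2°.

|H| = 0.9554 (-0.4 dB), φ = 17.2°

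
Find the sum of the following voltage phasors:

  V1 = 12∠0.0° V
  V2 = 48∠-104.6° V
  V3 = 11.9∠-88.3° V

Step 1 — Convert each phasor to rectangular form:
  V1 = 12·(cos(0.0°) + j·sin(0.0°)) = 12 V
  V2 = 48·(cos(-104.6°) + j·sin(-104.6°)) = -12.1 - j46.45 V
  V3 = 11.9·(cos(-88.3°) + j·sin(-88.3°)) = 0.353 - j11.89 V
Step 2 — Sum components: V_total = 0.2537 - j58.34 V.
Step 3 — Convert to polar: |V_total| = 58.35 V, ∠V_total = -89.8°.

V_total = 58.35∠-89.8° V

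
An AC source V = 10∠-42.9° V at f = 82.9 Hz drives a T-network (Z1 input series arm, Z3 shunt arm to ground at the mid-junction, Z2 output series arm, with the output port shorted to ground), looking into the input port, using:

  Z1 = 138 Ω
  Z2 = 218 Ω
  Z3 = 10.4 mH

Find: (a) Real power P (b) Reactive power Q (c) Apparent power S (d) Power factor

Step 1 — Angular frequency: ω = 2π·f = 2π·82.9 = 520.9 rad/s.
Step 2 — Component impedances:
  Z1: Z = R = 138 Ω
  Z2: Z = R = 218 Ω
  Z3: Z = jωL = j·520.9·0.0104 = 0 + j5.417 Ω
Step 3 — With the output port shorted to ground, the output series arm Z2 runs from the junction to ground; the shunt arm Z3 also runs from the junction to ground. They appear in parallel: Z3 || Z2 = 0.1345 + j5.414 Ω.
Step 4 — Series with input arm Z1: Z_in = Z1 + (Z3 || Z2) = 138.1 + j5.414 Ω = 138.2∠2.2° Ω.
Step 5 — Source phasor: V = 10∠-42.9° V = 7.325 - j6.807 V.
Step 6 — Current: I = V / Z = 0.05102 - j0.05128 A = 0.07234∠-45.1° A.
Step 7 — Complex power: S = V·I* = 0.7228 + j0.02833 VA.
Step 8 — Real power: P = Re(S) = 0.7228 W.
Step 9 — Reactive power: Q = Im(S) = 0.02833 VAR.
Step 10 — Apparent power: |S| = 0.7234 VA.
Step 11 — Power factor: PF = P/|S| = 0.9992 (lagging).

(a) P = 0.7228 W  (b) Q = 0.02833 VAR  (c) S = 0.7234 VA  (d) PF = 0.9992 (lagging)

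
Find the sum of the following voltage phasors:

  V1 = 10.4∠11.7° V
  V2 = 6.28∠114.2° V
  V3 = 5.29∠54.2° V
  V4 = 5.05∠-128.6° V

Step 1 — Convert each phasor to rectangular form:
  V1 = 10.4·(cos(11.7°) + j·sin(11.7°)) = 10.18 + j2.109 V
  V2 = 6.28·(cos(114.2°) + j·sin(114.2°)) = -2.574 + j5.728 V
  V3 = 5.29·(cos(54.2°) + j·sin(54.2°)) = 3.094 + j4.291 V
  V4 = 5.05·(cos(-128.6°) + j·sin(-128.6°)) = -3.151 - j3.947 V
Step 2 — Sum components: V_total = 7.553 + j8.181 V.
Step 3 — Convert to polar: |V_total| = 11.13 V, ∠V_total = 47.3°.

V_total = 11.13∠47.3° V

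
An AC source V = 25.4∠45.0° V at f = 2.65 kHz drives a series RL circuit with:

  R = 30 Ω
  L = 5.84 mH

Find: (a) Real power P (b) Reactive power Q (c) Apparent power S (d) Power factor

Step 1 — Angular frequency: ω = 2π·f = 2π·2650 = 1.665e+04 rad/s.
Step 2 — Component impedances:
  R: Z = R = 30 Ω
  L: Z = jωL = j·1.665e+04·0.00584 = 0 + j97.24 Ω
Step 3 — Series combination: Z_total = R + L = 30 + j97.24 Ω = 101.8∠72.9° Ω.
Step 4 — Source phasor: V = 25.4∠45.0° V = 17.96 + j17.96 V.
Step 5 — Current: I = V / Z = 0.2207 - j0.1166 A = 0.2496∠-27.9° A.
Step 6 — Complex power: S = V·I* = 1.869 + j6.058 VA.
Step 7 — Real power: P = Re(S) = 1.869 W.
Step 8 — Reactive power: Q = Im(S) = 6.058 VAR.
Step 9 — Apparent power: |S| = 6.34 VA.
Step 10 — Power factor: PF = P/|S| = 0.2948 (lagging).

(a) P = 1.869 W  (b) Q = 6.058 VAR  (c) S = 6.34 VA  (d) PF = 0.2948 (lagging)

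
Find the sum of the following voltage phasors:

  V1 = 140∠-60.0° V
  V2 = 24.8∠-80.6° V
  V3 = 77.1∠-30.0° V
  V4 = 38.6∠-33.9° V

Step 1 — Convert each phasor to rectangular form:
  V1 = 140·(cos(-60.0°) + j·sin(-60.0°)) = 70 - j121.2 V
  V2 = 24.8·(cos(-80.6°) + j·sin(-80.6°)) = 4.05 - j24.47 V
  V3 = 77.1·(cos(-30.0°) + j·sin(-30.0°)) = 66.77 - j38.55 V
  V4 = 38.6·(cos(-33.9°) + j·sin(-33.9°)) = 32.04 - j21.53 V
Step 2 — Sum components: V_total = 172.9 - j205.8 V.
Step 3 — Convert to polar: |V_total| = 268.8 V, ∠V_total = -50.0°.

V_total = 268.8∠-50.0° V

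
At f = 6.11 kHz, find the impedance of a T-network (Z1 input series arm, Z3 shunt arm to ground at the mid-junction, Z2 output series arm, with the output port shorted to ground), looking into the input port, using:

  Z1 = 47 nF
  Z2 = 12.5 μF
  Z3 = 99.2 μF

Step 1 — Angular frequency: ω = 2π·f = 2π·6110 = 3.839e+04 rad/s.
Step 2 — Component impedances:
  Z1: Z = 1/(jωC) = -j/(ω·C) = 0 - j554.2 Ω
  Z2: Z = 1/(jωC) = -j/(ω·C) = 0 - j2.084 Ω
  Z3: Z = 1/(jωC) = -j/(ω·C) = 0 - j0.2626 Ω
Step 3 — With the output port shorted to ground, the output series arm Z2 runs from the junction to ground; the shunt arm Z3 also runs from the junction to ground. They appear in parallel: Z3 || Z2 = 0 - j0.2332 Ω.
Step 4 — Series with input arm Z1: Z_in = Z1 + (Z3 || Z2) = 0 - j554.5 Ω = 554.5∠-90.0° Ω.

Z = 0 - j554.5 Ω = 554.5∠-90.0° Ω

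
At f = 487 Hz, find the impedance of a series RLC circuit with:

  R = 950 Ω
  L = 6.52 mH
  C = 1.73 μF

Step 1 — Angular frequency: ω = 2π·f = 2π·487 = 3060 rad/s.
Step 2 — Component impedances:
  R: Z = R = 950 Ω
  L: Z = jωL = j·3060·0.00652 = 0 + j19.95 Ω
  C: Z = 1/(jωC) = -j/(ω·C) = 0 - j188.9 Ω
Step 3 — Series combination: Z_total = R + L + C = 950 - j169 Ω = 964.9∠-10.1° Ω.

Z = 950 - j169 Ω = 964.9∠-10.1° Ω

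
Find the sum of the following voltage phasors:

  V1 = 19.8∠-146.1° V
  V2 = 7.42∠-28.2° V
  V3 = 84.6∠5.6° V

Step 1 — Convert each phasor to rectangular form:
  V1 = 19.8·(cos(-146.1°) + j·sin(-146.1°)) = -16.43 - j11.04 V
  V2 = 7.42·(cos(-28.2°) + j·sin(-28.2°)) = 6.539 - j3.506 V
  V3 = 84.6·(cos(5.6°) + j·sin(5.6°)) = 84.2 + j8.256 V
Step 2 — Sum components: V_total = 74.3 - j6.294 V.
Step 3 — Convert to polar: |V_total| = 74.57 V, ∠V_total = -4.8°.

V_total = 74.57∠-4.8° V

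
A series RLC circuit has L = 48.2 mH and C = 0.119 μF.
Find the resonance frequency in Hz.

Step 1 — Resonance condition Im(Z)=0 gives ω₀ = 1/√(LC).
Step 2 — ω₀ = 1/√(0.0482·1.19e-07) = 1.32e+04 rad/s.
Step 3 — f₀ = ω₀/(2π) = 2101 Hz.

f₀ = 2101 Hz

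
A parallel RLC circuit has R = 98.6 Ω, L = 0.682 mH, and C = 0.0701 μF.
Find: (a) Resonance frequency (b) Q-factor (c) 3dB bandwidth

Step 1 — Resonance: ω₀ = 1/√(LC) = 1/√(0.000682·7.01e-08) = 1.446e+05 rad/s.
Step 2 — f₀ = ω₀/(2π) = 2.302e+04 Hz.
Step 3 — Parallel Q: Q = R/(ω₀L) = 98.6/(1.446e+05·0.000682) = 0.9996.
Step 4 — Bandwidth: Δω = ω₀/Q = 1.447e+05 rad/s; BW = Δω/(2π) = 2.303e+04 Hz.

(a) f₀ = 2.302e+04 Hz  (b) Q = 0.9996  (c) BW = 2.303e+04 Hz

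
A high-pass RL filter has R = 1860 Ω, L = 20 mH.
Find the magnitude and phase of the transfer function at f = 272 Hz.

Step 1 — Angular frequency: ω = 2π·272 = 1709 rad/s.
Step 2 — Transfer function: H(jω) = jωL/(R + jωL).
Step 3 — Numerator jωL = j·34.18; denominator R + jωL = 1860 + j34.18.
Step 4 — H = 0.0003376 + j0.01837.
Step 5 — Magnitude: |H| = 0.01837 (-34.7 dB); phase: φ = 88.9°.

|H| = 0.01837 (-34.7 dB), φ = 88.9°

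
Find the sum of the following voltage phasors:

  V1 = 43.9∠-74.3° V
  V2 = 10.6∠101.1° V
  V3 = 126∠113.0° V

Step 1 — Convert each phasor to rectangular form:
  V1 = 43.9·(cos(-74.3°) + j·sin(-74.3°)) = 11.88 - j42.26 V
  V2 = 10.6·(cos(101.1°) + j·sin(101.1°)) = -2.041 + j10.4 V
  V3 = 126·(cos(113.0°) + j·sin(113.0°)) = -49.23 + j116 V
Step 2 — Sum components: V_total = -39.39 + j84.12 V.
Step 3 — Convert to polar: |V_total| = 92.89 V, ∠V_total = 115.1°.

V_total = 92.89∠115.1° V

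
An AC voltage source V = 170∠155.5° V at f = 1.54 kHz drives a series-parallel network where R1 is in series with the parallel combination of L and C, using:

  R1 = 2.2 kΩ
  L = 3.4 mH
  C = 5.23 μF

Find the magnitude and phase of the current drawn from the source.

Step 1 — Angular frequency: ω = 2π·f = 2π·1540 = 9676 rad/s.
Step 2 — Component impedances:
  R1: Z = R = 2200 Ω
  L: Z = jωL = j·9676·0.0034 = 0 + j32.9 Ω
  C: Z = 1/(jωC) = -j/(ω·C) = 0 - j19.76 Ω
Step 3 — Parallel branch: L || C = 1/(1/L + 1/C) = 0 - j49.48 Ω.
Step 4 — Series with R1: Z_total = R1 + (L || C) = 2200 - j49.48 Ω = 2201∠-1.3° Ω.
Step 5 — Source phasor: V = 170∠155.5° V = -154.7 + j70.5 V.
Step 6 — Ohm's law: I = V / Z_total = (-154.7 + j70.5) / (2200 - j49.48) = -0.071 + j0.03045 A.
Step 7 — Convert to polar: |I| = 0.07725 A, ∠I = 156.8°.

I = 0.07725∠156.8° A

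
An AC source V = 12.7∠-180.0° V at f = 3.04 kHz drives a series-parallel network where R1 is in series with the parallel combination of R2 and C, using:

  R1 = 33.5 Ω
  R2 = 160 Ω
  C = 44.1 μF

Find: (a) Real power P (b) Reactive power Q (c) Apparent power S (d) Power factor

Step 1 — Angular frequency: ω = 2π·f = 2π·3040 = 1.91e+04 rad/s.
Step 2 — Component impedances:
  R1: Z = R = 33.5 Ω
  R2: Z = R = 160 Ω
  C: Z = 1/(jωC) = -j/(ω·C) = 0 - j1.187 Ω
Step 3 — Parallel branch: R2 || C = 1/(1/R2 + 1/C) = 0.008808 - j1.187 Ω.
Step 4 — Series with R1: Z_total = R1 + (R2 || C) = 33.51 - j1.187 Ω = 33.53∠-2.0° Ω.
Step 5 — Source phasor: V = 12.7∠-180.0° V = -12.7 V.
Step 6 — Current: I = V / Z = -0.3785 - j0.01341 A = 0.3788∠-178.0° A.
Step 7 — Complex power: S = V·I* = 4.807 - j0.1703 VA.
Step 8 — Real power: P = Re(S) = 4.807 W.
Step 9 — Reactive power: Q = Im(S) = -0.1703 VAR.
Step 10 — Apparent power: |S| = 4.81 VA.
Step 11 — Power factor: PF = P/|S| = 0.9994 (leading).

(a) P = 4.807 W  (b) Q = -0.1703 VAR  (c) S = 4.81 VA  (d) PF = 0.9994 (leading)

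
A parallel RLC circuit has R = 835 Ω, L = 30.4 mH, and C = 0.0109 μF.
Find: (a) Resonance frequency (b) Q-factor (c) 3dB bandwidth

Step 1 — Resonance: ω₀ = 1/√(LC) = 1/√(0.0304·1.09e-08) = 5.494e+04 rad/s.
Step 2 — f₀ = ω₀/(2π) = 8743 Hz.
Step 3 — Parallel Q: Q = R/(ω₀L) = 835/(5.494e+04·0.0304) = 0.5.
Step 4 — Bandwidth: Δω = ω₀/Q = 1.099e+05 rad/s; BW = Δω/(2π) = 1.749e+04 Hz.

(a) f₀ = 8743 Hz  (b) Q = 0.5  (c) BW = 1.749e+04 Hz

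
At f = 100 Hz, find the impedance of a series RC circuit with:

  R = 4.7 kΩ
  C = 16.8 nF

Step 1 — Angular frequency: ω = 2π·f = 2π·100 = 628.3 rad/s.
Step 2 — Component impedances:
  R: Z = R = 4700 Ω
  C: Z = 1/(jωC) = -j/(ω·C) = 0 - j9.474e+04 Ω
Step 3 — Series combination: Z_total = R + C = 4700 - j9.474e+04 Ω = 9.485e+04∠-87.2° Ω.

Z = 4700 - j9.474e+04 Ω = 9.485e+04∠-87.2° Ω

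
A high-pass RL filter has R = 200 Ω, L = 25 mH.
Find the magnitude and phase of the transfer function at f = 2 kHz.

Step 1 — Angular frequency: ω = 2π·2000 = 1.257e+04 rad/s.
Step 2 — Transfer function: H(jω) = jωL/(R + jωL).
Step 3 — Numerator jωL = j·314.2; denominator R + jωL = 200 + j314.2.
Step 4 — H = 0.7116 + j0.453.
Step 5 — Magnitude: |H| = 0.8436 (-1.5 dB); phase: φ = 32.5°.

|H| = 0.8436 (-1.5 dB), φ = 32.5°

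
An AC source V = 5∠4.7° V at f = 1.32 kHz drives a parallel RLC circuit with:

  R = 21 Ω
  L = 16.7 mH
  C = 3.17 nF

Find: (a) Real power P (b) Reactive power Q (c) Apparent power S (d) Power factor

Step 1 — Angular frequency: ω = 2π·f = 2π·1320 = 8294 rad/s.
Step 2 — Component impedances:
  R: Z = R = 21 Ω
  L: Z = jωL = j·8294·0.0167 = 0 + j138.5 Ω
  C: Z = 1/(jωC) = -j/(ω·C) = 0 - j3.804e+04 Ω
Step 3 — Parallel combination: 1/Z_total = 1/R + 1/L + 1/C; Z_total = 20.53 + j3.102 Ω = 20.76∠8.6° Ω.
Step 4 — Source phasor: V = 5∠4.7° V = 4.983 + j0.4097 V.
Step 5 — Current: I = V / Z = 0.2402 - j0.01634 A = 0.2408∠-3.9° A.
Step 6 — Complex power: S = V·I* = 1.19 + j0.1798 VA.
Step 7 — Real power: P = Re(S) = 1.19 W.
Step 8 — Reactive power: Q = Im(S) = 0.1798 VAR.
Step 9 — Apparent power: |S| = 1.204 VA.
Step 10 — Power factor: PF = P/|S| = 0.9888 (lagging).

(a) P = 1.19 W  (b) Q = 0.1798 VAR  (c) S = 1.204 VA  (d) PF = 0.9888 (lagging)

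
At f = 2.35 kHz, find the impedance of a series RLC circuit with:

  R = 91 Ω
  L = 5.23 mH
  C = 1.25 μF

Step 1 — Angular frequency: ω = 2π·f = 2π·2350 = 1.477e+04 rad/s.
Step 2 — Component impedances:
  R: Z = R = 91 Ω
  L: Z = jωL = j·1.477e+04·0.00523 = 0 + j77.22 Ω
  C: Z = 1/(jωC) = -j/(ω·C) = 0 - j54.18 Ω
Step 3 — Series combination: Z_total = R + L + C = 91 + j23.04 Ω = 93.87∠14.2° Ω.

Z = 91 + j23.04 Ω = 93.87∠14.2° Ω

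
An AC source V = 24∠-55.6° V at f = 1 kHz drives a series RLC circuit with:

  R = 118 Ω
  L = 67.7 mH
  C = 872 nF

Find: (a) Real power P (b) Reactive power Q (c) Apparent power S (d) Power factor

Step 1 — Angular frequency: ω = 2π·f = 2π·1000 = 6283 rad/s.
Step 2 — Component impedances:
  R: Z = R = 118 Ω
  L: Z = jωL = j·6283·0.0677 = 0 + j425.4 Ω
  C: Z = 1/(jωC) = -j/(ω·C) = 0 - j182.5 Ω
Step 3 — Series combination: Z_total = R + L + C = 118 + j242.9 Ω = 270∠64.1° Ω.
Step 4 — Source phasor: V = 24∠-55.6° V = 13.56 - j19.8 V.
Step 5 — Current: I = V / Z = -0.04402 - j0.07722 A = 0.08889∠-119.7° A.
Step 6 — Complex power: S = V·I* = 0.9323 + j1.919 VA.
Step 7 — Real power: P = Re(S) = 0.9323 W.
Step 8 — Reactive power: Q = Im(S) = 1.919 VAR.
Step 9 — Apparent power: |S| = 2.133 VA.
Step 10 — Power factor: PF = P/|S| = 0.437 (lagging).

(a) P = 0.9323 W  (b) Q = 1.919 VAR  (c) S = 2.133 VA  (d) PF = 0.437 (lagging)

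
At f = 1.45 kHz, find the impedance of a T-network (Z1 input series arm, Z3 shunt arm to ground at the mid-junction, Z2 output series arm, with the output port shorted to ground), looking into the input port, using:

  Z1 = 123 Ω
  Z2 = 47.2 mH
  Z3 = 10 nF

Step 1 — Angular frequency: ω = 2π·f = 2π·1450 = 9111 rad/s.
Step 2 — Component impedances:
  Z1: Z = R = 123 Ω
  Z2: Z = jωL = j·9111·0.0472 = 0 + j430 Ω
  Z3: Z = 1/(jωC) = -j/(ω·C) = 0 - j1.098e+04 Ω
Step 3 — With the output port shorted to ground, the output series arm Z2 runs from the junction to ground; the shunt arm Z3 also runs from the junction to ground. They appear in parallel: Z3 || Z2 = 0 + j447.6 Ω.
Step 4 — Series with input arm Z1: Z_in = Z1 + (Z3 || Z2) = 123 + j447.6 Ω = 464.1∠74.6° Ω.

Z = 123 + j447.6 Ω = 464.1∠74.6° Ω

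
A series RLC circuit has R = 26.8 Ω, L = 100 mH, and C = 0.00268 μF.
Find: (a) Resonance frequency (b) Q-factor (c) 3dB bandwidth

Step 1 — Resonance condition Im(Z)=0 gives ω₀ = 1/√(LC).
Step 2 — ω₀ = 1/√(0.1·2.68e-09) = 6.108e+04 rad/s.
Step 3 — f₀ = ω₀/(2π) = 9722 Hz.
Step 4 — Series Q: Q = ω₀L/R = 6.108e+04·0.1/26.8 = 227.9.
Step 5 — 3dB bandwidth: Δω = ω₀/Q = 268 rad/s; BW = Δω/(2π) = 42.65 Hz.

(a) f₀ = 9722 Hz  (b) Q = 227.9  (c) BW = 42.65 Hz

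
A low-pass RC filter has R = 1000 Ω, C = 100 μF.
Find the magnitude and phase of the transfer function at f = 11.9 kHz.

Step 1 — Angular frequency: ω = 2π·1.19e+04 = 7.477e+04 rad/s.
Step 2 — Transfer function: H(jω) = 1/(1 + jωRC).
Step 3 — Denominator: 1 + jωRC = 1 + j·7.477e+04·1000·0.0001 = 1 + j7477.
Step 4 — H = 1.789e-08 - j0.0001337.
Step 5 — Magnitude: |H| = 0.0001337 (-77.5 dB); phase: φ = -90.0°.

|H| = 0.0001337 (-77.5 dB), φ = -90.0°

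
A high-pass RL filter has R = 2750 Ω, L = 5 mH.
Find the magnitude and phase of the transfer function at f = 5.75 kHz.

Step 1 — Angular frequency: ω = 2π·5750 = 3.613e+04 rad/s.
Step 2 — Transfer function: H(jω) = jωL/(R + jωL).
Step 3 — Numerator jωL = j·180.6; denominator R + jωL = 2750 + j180.6.
Step 4 — H = 0.004296 + j0.06541.
Step 5 — Magnitude: |H| = 0.06555 (-23.7 dB); phase: φ = 86.2°.

|H| = 0.06555 (-23.7 dB), φ = 86.2°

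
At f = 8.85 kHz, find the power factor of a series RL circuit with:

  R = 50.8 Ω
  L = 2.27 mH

Step 1 — Angular frequency: ω = 2π·f = 2π·8850 = 5.561e+04 rad/s.
Step 2 — Component impedances:
  R: Z = R = 50.8 Ω
  L: Z = jωL = j·5.561e+04·0.00227 = 0 + j126.2 Ω
Step 3 — Series combination: Z_total = R + L = 50.8 + j126.2 Ω = 136.1∠68.1° Ω.
Step 4 — Power factor: PF = cos(φ) = Re(Z)/|Z| = 50.8/136.06 = 0.3734.
Step 5 — Type: Im(Z) = 126.2 ⇒ lagging (phase φ = 68.1°).

PF = 0.3734 (lagging, φ = 68.1°)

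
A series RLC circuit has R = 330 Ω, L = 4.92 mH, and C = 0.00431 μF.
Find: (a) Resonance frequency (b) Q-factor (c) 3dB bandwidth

Step 1 — Resonance: ω₀ = 1/√(LC) = 1/√(0.00492·4.31e-09) = 2.172e+05 rad/s.
Step 2 — f₀ = ω₀/(2π) = 3.456e+04 Hz.
Step 3 — Series Q: Q = ω₀L/R = 2.172e+05·0.00492/330 = 3.238.
Step 4 — Bandwidth: Δω = ω₀/Q = 6.707e+04 rad/s; BW = Δω/(2π) = 1.068e+04 Hz.

(a) f₀ = 3.456e+04 Hz  (b) Q = 3.238  (c) BW = 1.068e+04 Hz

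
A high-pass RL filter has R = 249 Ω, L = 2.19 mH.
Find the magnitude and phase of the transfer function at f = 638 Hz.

Step 1 — Angular frequency: ω = 2π·638 = 4009 rad/s.
Step 2 — Transfer function: H(jω) = jωL/(R + jωL).
Step 3 — Numerator jωL = j·8.779; denominator R + jωL = 249 + j8.779.
Step 4 — H = 0.001242 + j0.03521.
Step 5 — Magnitude: |H| = 0.03524 (-29.1 dB); phase: φ = 88.0°.

|H| = 0.03524 (-29.1 dB), φ = 88.0°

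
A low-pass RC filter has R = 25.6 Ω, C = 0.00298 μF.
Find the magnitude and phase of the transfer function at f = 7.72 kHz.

Step 1 — Angular frequency: ω = 2π·7720 = 4.851e+04 rad/s.
Step 2 — Transfer function: H(jω) = 1/(1 + jωRC).
Step 3 — Denominator: 1 + jωRC = 1 + j·4.851e+04·25.6·2.98e-09 = 1 + j0.0037.
Step 4 — H = 1 - j0.0037.
Step 5 — Magnitude: |H| = 1 (-0.0 dB); phase: φ = -0.2°.

|H| = 1 (-0.0 dB), φ = -0.2°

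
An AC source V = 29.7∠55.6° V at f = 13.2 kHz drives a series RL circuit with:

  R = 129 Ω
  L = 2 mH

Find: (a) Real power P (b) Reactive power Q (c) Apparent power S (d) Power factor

Step 1 — Angular frequency: ω = 2π·f = 2π·1.32e+04 = 8.294e+04 rad/s.
Step 2 — Component impedances:
  R: Z = R = 129 Ω
  L: Z = jωL = j·8.294e+04·0.002 = 0 + j165.9 Ω
Step 3 — Series combination: Z_total = R + L = 129 + j165.9 Ω = 210.1∠52.1° Ω.
Step 4 — Source phasor: V = 29.7∠55.6° V = 16.78 + j24.51 V.
Step 5 — Current: I = V / Z = 0.1411 + j0.008559 A = 0.1413∠3.5° A.
Step 6 — Complex power: S = V·I* = 2.577 + j3.314 VA.
Step 7 — Real power: P = Re(S) = 2.577 W.
Step 8 — Reactive power: Q = Im(S) = 3.314 VAR.
Step 9 — Apparent power: |S| = 4.198 VA.
Step 10 — Power factor: PF = P/|S| = 0.6139 (lagging).

(a) P = 2.577 W  (b) Q = 3.314 VAR  (c) S = 4.198 VA  (d) PF = 0.6139 (lagging)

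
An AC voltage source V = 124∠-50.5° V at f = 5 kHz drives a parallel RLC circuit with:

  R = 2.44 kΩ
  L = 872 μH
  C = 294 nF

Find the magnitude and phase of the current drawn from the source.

Step 1 — Angular frequency: ω = 2π·f = 2π·5000 = 3.142e+04 rad/s.
Step 2 — Component impedances:
  R: Z = R = 2440 Ω
  L: Z = jωL = j·3.142e+04·0.000872 = 0 + j27.39 Ω
  C: Z = 1/(jωC) = -j/(ω·C) = 0 - j108.3 Ω
Step 3 — Parallel combination: 1/Z_total = 1/R + 1/L + 1/C; Z_total = 0.5511 + j36.67 Ω = 36.67∠89.1° Ω.
Step 4 — Source phasor: V = 124∠-50.5° V = 78.87 - j95.68 V.
Step 5 — Ohm's law: I = V / Z_total = (78.87 - j95.68) / (0.5511 + j36.67) = -2.577 - j2.19 A.
Step 6 — Convert to polar: |I| = 3.382 A, ∠I = -139.6°.

I = 3.382∠-139.6° A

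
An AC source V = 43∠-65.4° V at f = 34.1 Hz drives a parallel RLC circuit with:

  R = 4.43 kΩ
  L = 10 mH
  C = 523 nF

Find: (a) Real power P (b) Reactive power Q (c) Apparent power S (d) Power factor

Step 1 — Angular frequency: ω = 2π·f = 2π·34.1 = 214.3 rad/s.
Step 2 — Component impedances:
  R: Z = R = 4430 Ω
  L: Z = jωL = j·214.3·0.01 = 0 + j2.143 Ω
  C: Z = 1/(jωC) = -j/(ω·C) = 0 - j8924 Ω
Step 3 — Parallel combination: 1/Z_total = 1/R + 1/L + 1/C; Z_total = 0.001037 + j2.143 Ω = 2.143∠90.0° Ω.
Step 4 — Source phasor: V = 43∠-65.4° V = 17.9 - j39.1 V.
Step 5 — Current: I = V / Z = -18.24 - j8.361 A = 20.06∠-155.4° A.
Step 6 — Complex power: S = V·I* = 0.4174 + j862.8 VA.
Step 7 — Real power: P = Re(S) = 0.4174 W.
Step 8 — Reactive power: Q = Im(S) = 862.8 VAR.
Step 9 — Apparent power: |S| = 862.8 VA.
Step 10 — Power factor: PF = P/|S| = 0.0004838 (lagging).

(a) P = 0.4174 W  (b) Q = 862.8 VAR  (c) S = 862.8 VA  (d) PF = 0.0004838 (lagging)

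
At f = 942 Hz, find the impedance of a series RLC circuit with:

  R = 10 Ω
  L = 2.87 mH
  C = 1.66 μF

Step 1 — Angular frequency: ω = 2π·f = 2π·942 = 5919 rad/s.
Step 2 — Component impedances:
  R: Z = R = 10 Ω
  L: Z = jωL = j·5919·0.00287 = 0 + j16.99 Ω
  C: Z = 1/(jωC) = -j/(ω·C) = 0 - j101.8 Ω
Step 3 — Series combination: Z_total = R + L + C = 10 - j84.79 Ω = 85.38∠-83.3° Ω.

Z = 10 - j84.79 Ω = 85.38∠-83.3° Ω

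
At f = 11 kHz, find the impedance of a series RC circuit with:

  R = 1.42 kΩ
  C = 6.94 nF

Step 1 — Angular frequency: ω = 2π·f = 2π·1.1e+04 = 6.912e+04 rad/s.
Step 2 — Component impedances:
  R: Z = R = 1420 Ω
  C: Z = 1/(jωC) = -j/(ω·C) = 0 - j2085 Ω
Step 3 — Series combination: Z_total = R + C = 1420 - j2085 Ω = 2522∠-55.7° Ω.

Z = 1420 - j2085 Ω = 2522∠-55.7° Ω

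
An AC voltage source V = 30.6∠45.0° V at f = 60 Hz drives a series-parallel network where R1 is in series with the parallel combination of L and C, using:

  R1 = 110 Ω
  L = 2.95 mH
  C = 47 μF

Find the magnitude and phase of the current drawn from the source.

Step 1 — Angular frequency: ω = 2π·f = 2π·60 = 377 rad/s.
Step 2 — Component impedances:
  R1: Z = R = 110 Ω
  L: Z = jωL = j·377·0.00295 = 0 + j1.112 Ω
  C: Z = 1/(jωC) = -j/(ω·C) = 0 - j56.44 Ω
Step 3 — Parallel branch: L || C = 1/(1/L + 1/C) = 0 + j1.134 Ω.
Step 4 — Series with R1: Z_total = R1 + (L || C) = 110 + j1.134 Ω = 110∠0.6° Ω.
Step 5 — Source phasor: V = 30.6∠45.0° V = 21.64 + j21.64 V.
Step 6 — Ohm's law: I = V / Z_total = (21.64 + j21.64) / (110 + j1.134) = 0.1987 + j0.1947 A.
Step 7 — Convert to polar: |I| = 0.2782 A, ∠I = 44.4°.

I = 0.2782∠44.4° A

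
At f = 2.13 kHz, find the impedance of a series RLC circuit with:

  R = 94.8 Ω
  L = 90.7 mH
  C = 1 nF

Step 1 — Angular frequency: ω = 2π·f = 2π·2130 = 1.338e+04 rad/s.
Step 2 — Component impedances:
  R: Z = R = 94.8 Ω
  L: Z = jωL = j·1.338e+04·0.0907 = 0 + j1214 Ω
  C: Z = 1/(jωC) = -j/(ω·C) = 0 - j7.472e+04 Ω
Step 3 — Series combination: Z_total = R + L + C = 94.8 - j7.351e+04 Ω = 7.351e+04∠-89.9° Ω.

Z = 94.8 - j7.351e+04 Ω = 7.351e+04∠-89.9° Ω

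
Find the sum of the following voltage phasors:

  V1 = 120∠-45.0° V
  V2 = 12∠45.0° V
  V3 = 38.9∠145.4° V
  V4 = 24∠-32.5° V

Step 1 — Convert each phasor to rectangular form:
  V1 = 120·(cos(-45.0°) + j·sin(-45.0°)) = 84.85 - j84.85 V
  V2 = 12·(cos(45.0°) + j·sin(45.0°)) = 8.485 + j8.485 V
  V3 = 38.9·(cos(145.4°) + j·sin(145.4°)) = -32.02 + j22.09 V
  V4 = 24·(cos(-32.5°) + j·sin(-32.5°)) = 20.24 - j12.9 V
Step 2 — Sum components: V_total = 81.56 - j67.17 V.
Step 3 — Convert to polar: |V_total| = 105.7 V, ∠V_total = -39.5°.

V_total = 105.7∠-39.5° V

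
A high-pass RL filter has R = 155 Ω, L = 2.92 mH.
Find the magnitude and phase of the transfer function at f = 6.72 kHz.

Step 1 — Angular frequency: ω = 2π·6720 = 4.222e+04 rad/s.
Step 2 — Transfer function: H(jω) = jωL/(R + jωL).
Step 3 — Numerator jωL = j·123.3; denominator R + jωL = 155 + j123.3.
Step 4 — H = 0.3875 + j0.4872.
Step 5 — Magnitude: |H| = 0.6225 (-4.1 dB); phase: φ = 51.5°.

|H| = 0.6225 (-4.1 dB), φ = 51.5°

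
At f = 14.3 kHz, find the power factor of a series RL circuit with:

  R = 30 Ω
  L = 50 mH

Step 1 — Angular frequency: ω = 2π·f = 2π·1.43e+04 = 8.985e+04 rad/s.
Step 2 — Component impedances:
  R: Z = R = 30 Ω
  L: Z = jωL = j·8.985e+04·0.05 = 0 + j4492 Ω
Step 3 — Series combination: Z_total = R + L = 30 + j4492 Ω = 4493∠89.6° Ω.
Step 4 — Power factor: PF = cos(φ) = Re(Z)/|Z| = 30/4492.6 = 0.006678.
Step 5 — Type: Im(Z) = 4492 ⇒ lagging (phase φ = 89.6°).

PF = 0.006678 (lagging, φ = 89.6°)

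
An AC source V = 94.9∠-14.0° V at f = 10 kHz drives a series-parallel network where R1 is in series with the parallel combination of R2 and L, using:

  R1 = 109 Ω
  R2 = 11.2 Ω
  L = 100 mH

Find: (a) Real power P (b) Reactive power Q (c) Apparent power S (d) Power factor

Step 1 — Angular frequency: ω = 2π·f = 2π·1e+04 = 6.283e+04 rad/s.
Step 2 — Component impedances:
  R1: Z = R = 109 Ω
  R2: Z = R = 11.2 Ω
  L: Z = jωL = j·6.283e+04·0.1 = 0 + j6283 Ω
Step 3 — Parallel branch: R2 || L = 1/(1/R2 + 1/L) = 11.2 + j0.01996 Ω.
Step 4 — Series with R1: Z_total = R1 + (R2 || L) = 120.2 + j0.01996 Ω = 120.2∠0.0° Ω.
Step 5 — Source phasor: V = 94.9∠-14.0° V = 92.08 - j22.96 V.
Step 6 — Current: I = V / Z = 0.766 - j0.1911 A = 0.7895∠-14.0° A.
Step 7 — Complex power: S = V·I* = 74.93 + j0.01244 VA.
Step 8 — Real power: P = Re(S) = 74.93 W.
Step 9 — Reactive power: Q = Im(S) = 0.01244 VAR.
Step 10 — Apparent power: |S| = 74.93 VA.
Step 11 — Power factor: PF = P/|S| = 1 (lagging).

(a) P = 74.93 W  (b) Q = 0.01244 VAR  (c) S = 74.93 VA  (d) PF = 1 (lagging)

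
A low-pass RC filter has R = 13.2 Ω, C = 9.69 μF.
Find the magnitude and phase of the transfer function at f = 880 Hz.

Step 1 — Angular frequency: ω = 2π·880 = 5529 rad/s.
Step 2 — Transfer function: H(jω) = 1/(1 + jωRC).
Step 3 — Denominator: 1 + jωRC = 1 + j·5529·13.2·9.69e-06 = 1 + j0.7072.
Step 4 — H = 0.6666 - j0.4714.
Step 5 — Magnitude: |H| = 0.8164 (-1.8 dB); phase: φ = -35.3°.

|H| = 0.8164 (-1.8 dB), φ = -35.3°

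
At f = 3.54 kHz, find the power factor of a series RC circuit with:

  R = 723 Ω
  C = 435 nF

Step 1 — Angular frequency: ω = 2π·f = 2π·3540 = 2.224e+04 rad/s.
Step 2 — Component impedances:
  R: Z = R = 723 Ω
  C: Z = 1/(jωC) = -j/(ω·C) = 0 - j103.4 Ω
Step 3 — Series combination: Z_total = R + C = 723 - j103.4 Ω = 730.3∠-8.1° Ω.
Step 4 — Power factor: PF = cos(φ) = Re(Z)/|Z| = 723/730.35 = 0.9899.
Step 5 — Type: Im(Z) = -103.4 ⇒ leading (phase φ = -8.1°).

PF = 0.9899 (leading, φ = -8.1°)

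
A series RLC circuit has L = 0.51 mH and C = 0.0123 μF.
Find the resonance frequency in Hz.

Step 1 — Resonance condition Im(Z)=0 gives ω₀ = 1/√(LC).
Step 2 — ω₀ = 1/√(0.00051·1.23e-08) = 3.993e+05 rad/s.
Step 3 — f₀ = ω₀/(2π) = 6.355e+04 Hz.

f₀ = 6.355e+04 Hz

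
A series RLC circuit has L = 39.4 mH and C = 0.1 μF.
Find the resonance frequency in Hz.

Step 1 — Resonance condition Im(Z)=0 gives ω₀ = 1/√(LC).
Step 2 — ω₀ = 1/√(0.0394·1e-07) = 1.593e+04 rad/s.
Step 3 — f₀ = ω₀/(2π) = 2536 Hz.

f₀ = 2536 Hz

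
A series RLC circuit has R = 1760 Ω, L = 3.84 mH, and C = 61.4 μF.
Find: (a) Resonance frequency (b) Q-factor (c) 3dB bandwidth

Step 1 — Resonance condition Im(Z)=0 gives ω₀ = 1/√(LC).
Step 2 — ω₀ = 1/√(0.00384·6.14e-05) = 2059 rad/s.
Step 3 — f₀ = ω₀/(2π) = 327.8 Hz.
Step 4 — Series Q: Q = ω₀L/R = 2059·0.00384/1760 = 0.004493.
Step 5 — 3dB bandwidth: Δω = ω₀/Q = 4.583e+05 rad/s; BW = Δω/(2π) = 7.295e+04 Hz.

(a) f₀ = 327.8 Hz  (b) Q = 0.004493  (c) BW = 7.295e+04 Hz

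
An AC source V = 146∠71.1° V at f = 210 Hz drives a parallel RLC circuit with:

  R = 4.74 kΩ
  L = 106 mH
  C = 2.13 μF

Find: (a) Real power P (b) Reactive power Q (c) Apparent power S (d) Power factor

Step 1 — Angular frequency: ω = 2π·f = 2π·210 = 1319 rad/s.
Step 2 — Component impedances:
  R: Z = R = 4740 Ω
  L: Z = jωL = j·1319·0.106 = 0 + j139.9 Ω
  C: Z = 1/(jωC) = -j/(ω·C) = 0 - j355.8 Ω
Step 3 — Parallel combination: 1/Z_total = 1/R + 1/L + 1/C; Z_total = 11.18 + j229.9 Ω = 230.2∠87.2° Ω.
Step 4 — Source phasor: V = 146∠71.1° V = 47.29 + j138.1 V.
Step 5 — Current: I = V / Z = 0.6094 - j0.1761 A = 0.6343∠-16.1° A.
Step 6 — Complex power: S = V·I* = 4.497 + j92.5 VA.
Step 7 — Real power: P = Re(S) = 4.497 W.
Step 8 — Reactive power: Q = Im(S) = 92.5 VAR.
Step 9 — Apparent power: |S| = 92.61 VA.
Step 10 — Power factor: PF = P/|S| = 0.04856 (lagging).

(a) P = 4.497 W  (b) Q = 92.5 VAR  (c) S = 92.61 VA  (d) PF = 0.04856 (lagging)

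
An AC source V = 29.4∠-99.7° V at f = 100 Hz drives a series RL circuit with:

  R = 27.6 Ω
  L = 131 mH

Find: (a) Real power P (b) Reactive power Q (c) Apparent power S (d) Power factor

Step 1 — Angular frequency: ω = 2π·f = 2π·100 = 628.3 rad/s.
Step 2 — Component impedances:
  R: Z = R = 27.6 Ω
  L: Z = jωL = j·628.3·0.131 = 0 + j82.31 Ω
Step 3 — Series combination: Z_total = R + L = 27.6 + j82.31 Ω = 86.81∠71.5° Ω.
Step 4 — Source phasor: V = 29.4∠-99.7° V = -4.954 - j28.98 V.
Step 5 — Current: I = V / Z = -0.3346 - j0.05203 A = 0.3387∠-171.2° A.
Step 6 — Complex power: S = V·I* = 3.165 + j9.44 VA.
Step 7 — Real power: P = Re(S) = 3.165 W.
Step 8 — Reactive power: Q = Im(S) = 9.44 VAR.
Step 9 — Apparent power: |S| = 9.956 VA.
Step 10 — Power factor: PF = P/|S| = 0.3179 (lagging).

(a) P = 3.165 W  (b) Q = 9.44 VAR  (c) S = 9.956 VA  (d) PF = 0.3179 (lagging)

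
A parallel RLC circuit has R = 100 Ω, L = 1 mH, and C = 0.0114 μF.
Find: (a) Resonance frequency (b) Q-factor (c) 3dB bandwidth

Step 1 — Resonance: ω₀ = 1/√(LC) = 1/√(0.001·1.14e-08) = 2.962e+05 rad/s.
Step 2 — f₀ = ω₀/(2π) = 4.714e+04 Hz.
Step 3 — Parallel Q: Q = R/(ω₀L) = 100/(2.962e+05·0.001) = 0.3376.
Step 4 — Bandwidth: Δω = ω₀/Q = 8.772e+05 rad/s; BW = Δω/(2π) = 1.396e+05 Hz.

(a) f₀ = 4.714e+04 Hz  (b) Q = 0.3376  (c) BW = 1.396e+05 Hz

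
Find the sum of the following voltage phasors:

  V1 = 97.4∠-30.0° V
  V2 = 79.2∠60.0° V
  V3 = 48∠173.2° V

Step 1 — Convert each phasor to rectangular form:
  V1 = 97.4·(cos(-30.0°) + j·sin(-30.0°)) = 84.35 - j48.7 V
  V2 = 79.2·(cos(60.0°) + j·sin(60.0°)) = 39.6 + j68.59 V
  V3 = 48·(cos(173.2°) + j·sin(173.2°)) = -47.66 + j5.683 V
Step 2 — Sum components: V_total = 76.29 + j25.57 V.
Step 3 — Convert to polar: |V_total| = 80.46 V, ∠V_total = 18.5°.

V_total = 80.46∠18.5° V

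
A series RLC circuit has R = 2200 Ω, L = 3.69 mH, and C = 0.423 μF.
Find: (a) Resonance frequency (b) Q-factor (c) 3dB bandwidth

Step 1 — Resonance: ω₀ = 1/√(LC) = 1/√(0.00369·4.23e-07) = 2.531e+04 rad/s.
Step 2 — f₀ = ω₀/(2π) = 4028 Hz.
Step 3 — Series Q: Q = ω₀L/R = 2.531e+04·0.00369/2200 = 0.04245.
Step 4 — Bandwidth: Δω = ω₀/Q = 5.962e+05 rad/s; BW = Δω/(2π) = 9.489e+04 Hz.

(a) f₀ = 4028 Hz  (b) Q = 0.04245  (c) BW = 9.489e+04 Hz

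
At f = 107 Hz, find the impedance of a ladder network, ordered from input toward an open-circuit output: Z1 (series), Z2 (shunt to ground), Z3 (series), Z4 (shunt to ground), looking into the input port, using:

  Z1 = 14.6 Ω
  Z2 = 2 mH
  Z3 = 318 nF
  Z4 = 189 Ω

Step 1 — Angular frequency: ω = 2π·f = 2π·107 = 672.3 rad/s.
Step 2 — Component impedances:
  Z1: Z = R = 14.6 Ω
  Z2: Z = jωL = j·672.3·0.002 = 0 + j1.345 Ω
  Z3: Z = 1/(jωC) = -j/(ω·C) = 0 - j4677 Ω
  Z4: Z = R = 189 Ω
Step 3 — Ladder network (open output): work backward from the far end, alternating series and parallel combinations. Z_in = 14.6 + j1.345 Ω = 14.66∠5.3° Ω.

Z = 14.6 + j1.345 Ω = 14.66∠5.3° Ω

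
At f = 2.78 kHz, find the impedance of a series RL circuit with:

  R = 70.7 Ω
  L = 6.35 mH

Step 1 — Angular frequency: ω = 2π·f = 2π·2780 = 1.747e+04 rad/s.
Step 2 — Component impedances:
  R: Z = R = 70.7 Ω
  L: Z = jωL = j·1.747e+04·0.00635 = 0 + j110.9 Ω
Step 3 — Series combination: Z_total = R + L = 70.7 + j110.9 Ω = 131.5∠57.5° Ω.

Z = 70.7 + j110.9 Ω = 131.5∠57.5° Ω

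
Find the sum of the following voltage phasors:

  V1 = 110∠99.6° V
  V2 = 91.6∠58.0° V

Step 1 — Convert each phasor to rectangular form:
  V1 = 110·(cos(99.6°) + j·sin(99.6°)) = -18.34 + j108.5 V
  V2 = 91.6·(cos(58.0°) + j·sin(58.0°)) = 48.54 + j77.68 V
Step 2 — Sum components: V_total = 30.2 + j186.1 V.
Step 3 — Convert to polar: |V_total| = 188.6 V, ∠V_total = 80.8°.

V_total = 188.6∠80.8° V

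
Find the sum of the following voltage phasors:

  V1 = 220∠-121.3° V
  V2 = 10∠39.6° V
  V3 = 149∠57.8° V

Step 1 — Convert each phasor to rectangular form:
  V1 = 220·(cos(-121.3°) + j·sin(-121.3°)) = -114.3 - j188 V
  V2 = 10·(cos(39.6°) + j·sin(39.6°)) = 7.705 + j6.374 V
  V3 = 149·(cos(57.8°) + j·sin(57.8°)) = 79.4 + j126.1 V
Step 2 — Sum components: V_total = -27.19 - j55.52 V.
Step 3 — Convert to polar: |V_total| = 61.82 V, ∠V_total = -116.1°.

V_total = 61.82∠-116.1° V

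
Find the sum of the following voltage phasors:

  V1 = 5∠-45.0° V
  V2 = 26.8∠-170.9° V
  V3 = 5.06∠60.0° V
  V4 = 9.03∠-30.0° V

Step 1 — Convert each phasor to rectangular form:
  V1 = 5·(cos(-45.0°) + j·sin(-45.0°)) = 3.536 - j3.536 V
  V2 = 26.8·(cos(-170.9°) + j·sin(-170.9°)) = -26.46 - j4.239 V
  V3 = 5.06·(cos(60.0°) + j·sin(60.0°)) = 2.53 + j4.382 V
  V4 = 9.03·(cos(-30.0°) + j·sin(-30.0°)) = 7.82 - j4.515 V
Step 2 — Sum components: V_total = -12.58 - j7.907 V.
Step 3 — Convert to polar: |V_total| = 14.86 V, ∠V_total = -147.8°.

V_total = 14.86∠-147.8° V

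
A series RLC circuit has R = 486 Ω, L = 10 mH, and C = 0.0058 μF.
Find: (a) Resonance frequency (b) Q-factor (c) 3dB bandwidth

Step 1 — Resonance: ω₀ = 1/√(LC) = 1/√(0.01·5.8e-09) = 1.313e+05 rad/s.
Step 2 — f₀ = ω₀/(2π) = 2.09e+04 Hz.
Step 3 — Series Q: Q = ω₀L/R = 1.313e+05·0.01/486 = 2.702.
Step 4 — Bandwidth: Δω = ω₀/Q = 4.86e+04 rad/s; BW = Δω/(2π) = 7735 Hz.

(a) f₀ = 2.09e+04 Hz  (b) Q = 2.702  (c) BW = 7735 Hz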